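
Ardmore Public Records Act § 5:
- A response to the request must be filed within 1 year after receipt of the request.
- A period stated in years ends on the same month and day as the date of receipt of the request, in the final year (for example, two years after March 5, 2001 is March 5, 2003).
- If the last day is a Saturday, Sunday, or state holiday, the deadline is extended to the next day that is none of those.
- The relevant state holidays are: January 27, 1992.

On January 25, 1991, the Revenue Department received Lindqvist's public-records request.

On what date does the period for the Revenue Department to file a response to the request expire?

1 year after January 25, 1991 is January 25, 1992.
January 25, 1992 is Saturday; January 26, 1992 is Sunday; January 27, 1992 is a listed holiday. The next qualifying day is January 28, 1992.

January 28, 1992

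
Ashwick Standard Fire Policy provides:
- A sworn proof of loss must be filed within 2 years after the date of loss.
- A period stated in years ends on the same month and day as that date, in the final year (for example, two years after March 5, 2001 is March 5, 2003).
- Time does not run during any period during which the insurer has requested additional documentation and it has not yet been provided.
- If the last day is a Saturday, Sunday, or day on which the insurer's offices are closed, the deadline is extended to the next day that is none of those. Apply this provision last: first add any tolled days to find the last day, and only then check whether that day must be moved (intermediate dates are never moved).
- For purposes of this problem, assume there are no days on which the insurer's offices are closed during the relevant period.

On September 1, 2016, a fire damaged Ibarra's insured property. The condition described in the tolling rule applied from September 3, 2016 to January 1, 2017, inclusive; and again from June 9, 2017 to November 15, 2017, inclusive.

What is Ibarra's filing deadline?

June 10, 2019

2 years after September 1, 2016 is September 1, 2018.
From September 3, 2016 through January 1, 2017 inclusive is 121 days; tolling adds 121 days: September 1, 2018 + 121 days = December 31, 2018.
From June 9, 2017 through November 15, 2017 inclusive is 160 days; tolling adds 160 days: December 31, 2018 + 160 days = June 9, 2019.
June 9, 2019 is Sunday. The next qualifying day is June 10, 2019.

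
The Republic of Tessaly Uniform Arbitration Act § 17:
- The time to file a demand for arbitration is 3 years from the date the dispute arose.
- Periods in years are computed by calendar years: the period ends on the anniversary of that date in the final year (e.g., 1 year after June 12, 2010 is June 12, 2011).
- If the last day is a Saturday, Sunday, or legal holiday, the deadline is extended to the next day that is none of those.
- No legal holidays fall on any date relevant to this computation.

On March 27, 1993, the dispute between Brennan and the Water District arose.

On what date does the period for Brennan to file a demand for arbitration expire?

March 27, 1996

3 years after March 27, 1993 is March 27, 1996.
March 27, 1996 is a Wednesday and not a legal holiday, so no extension applies.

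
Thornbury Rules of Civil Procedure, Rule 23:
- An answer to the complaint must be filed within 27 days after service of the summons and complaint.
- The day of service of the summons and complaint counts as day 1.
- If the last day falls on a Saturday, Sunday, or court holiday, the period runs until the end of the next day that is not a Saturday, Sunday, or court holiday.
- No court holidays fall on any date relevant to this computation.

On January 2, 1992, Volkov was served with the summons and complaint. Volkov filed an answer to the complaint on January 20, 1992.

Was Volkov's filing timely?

Counting January 2, 1992 as day 1, day 27 is January 28, 1992.
January 28, 1992 is a Tuesday and not a court holiday, so no extension applies.
The deadline is January 28, 1992; the filing on January 20, 1992 is on or before that date.

Yes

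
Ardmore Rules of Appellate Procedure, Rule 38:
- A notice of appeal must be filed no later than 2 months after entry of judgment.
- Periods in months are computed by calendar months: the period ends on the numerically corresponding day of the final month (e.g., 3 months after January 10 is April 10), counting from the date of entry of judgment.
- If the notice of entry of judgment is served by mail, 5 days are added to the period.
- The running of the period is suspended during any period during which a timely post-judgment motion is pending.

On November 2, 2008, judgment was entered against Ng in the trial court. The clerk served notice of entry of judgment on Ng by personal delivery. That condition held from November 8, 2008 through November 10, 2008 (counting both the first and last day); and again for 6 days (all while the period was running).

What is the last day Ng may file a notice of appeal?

January 11, 2009

2 months after November 2, 2008 is January 2, 2009.
Service was not by mail, so no mail extension applies.
From November 8, 2008 through November 10, 2008 inclusive is 3 days; tolling adds 3 days: January 2, 2009 + 3 days = January 5, 2009.
Tolling adds 6 days: January 5, 2009 + 6 days = January 11, 2009.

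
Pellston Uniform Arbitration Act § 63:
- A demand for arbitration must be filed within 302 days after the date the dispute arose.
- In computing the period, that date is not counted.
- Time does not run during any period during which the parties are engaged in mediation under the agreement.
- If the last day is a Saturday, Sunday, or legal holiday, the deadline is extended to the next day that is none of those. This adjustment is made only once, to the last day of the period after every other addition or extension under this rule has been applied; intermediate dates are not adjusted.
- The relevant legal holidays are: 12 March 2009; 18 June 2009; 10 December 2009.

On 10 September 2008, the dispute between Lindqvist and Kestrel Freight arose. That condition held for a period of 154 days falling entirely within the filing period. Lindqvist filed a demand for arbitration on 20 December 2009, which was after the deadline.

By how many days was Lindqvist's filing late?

9 days

302 days after 10 September 2008 is July 9, 2009.
Tolling adds 154 days: July 9, 2009 + 154 days = December 10, 2009.
December 10, 2009 is a listed holiday. The next qualifying day is December 11, 2009.
The deadline is December 11, 2009; from December 11, 2009 to December 20, 2009 is 9 days.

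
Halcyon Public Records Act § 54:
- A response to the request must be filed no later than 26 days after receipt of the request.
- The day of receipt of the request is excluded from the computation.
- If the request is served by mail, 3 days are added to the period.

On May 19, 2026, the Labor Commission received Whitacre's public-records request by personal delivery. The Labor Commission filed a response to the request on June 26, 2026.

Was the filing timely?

26 days after May 19, 2026 is June 14, 2026.
Service was not by mail, so no mail extension applies.
The deadline is June 14, 2026; the filing on June 26, 2026 is after that date.

No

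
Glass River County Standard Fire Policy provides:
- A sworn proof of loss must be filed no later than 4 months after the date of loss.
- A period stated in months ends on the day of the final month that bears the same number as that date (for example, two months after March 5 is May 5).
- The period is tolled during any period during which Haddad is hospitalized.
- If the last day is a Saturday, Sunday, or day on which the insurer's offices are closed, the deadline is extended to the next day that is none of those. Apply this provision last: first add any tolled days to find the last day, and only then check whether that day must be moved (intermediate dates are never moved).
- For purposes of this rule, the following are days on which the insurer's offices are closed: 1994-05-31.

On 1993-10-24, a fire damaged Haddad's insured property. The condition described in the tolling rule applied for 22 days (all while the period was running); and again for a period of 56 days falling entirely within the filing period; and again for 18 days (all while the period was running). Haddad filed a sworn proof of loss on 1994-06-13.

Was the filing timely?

4 months after 1993-10-24 is February 24, 1994.
Tolling adds 22 days: February 24, 1994 + 22 days = March 18, 1994.
Tolling adds 56 days: March 18, 1994 + 56 days = May 13, 1994.
Tolling adds 18 days: May 13, 1994 + 18 days = May 31, 1994.
May 31, 1994 is a listed holiday. The next qualifying day is June 1, 1994.
The deadline is June 1, 1994; the filing on June 13, 1994 is after that date.

No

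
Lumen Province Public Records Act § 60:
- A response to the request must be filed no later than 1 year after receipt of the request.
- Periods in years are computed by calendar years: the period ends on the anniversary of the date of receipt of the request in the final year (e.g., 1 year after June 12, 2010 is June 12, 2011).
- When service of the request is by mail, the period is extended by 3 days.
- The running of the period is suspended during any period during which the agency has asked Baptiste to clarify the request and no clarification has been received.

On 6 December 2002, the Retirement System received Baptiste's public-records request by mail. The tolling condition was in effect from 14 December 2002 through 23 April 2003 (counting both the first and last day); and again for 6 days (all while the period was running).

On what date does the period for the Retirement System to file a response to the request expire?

1 year after 6 December 2002 is December 6, 2003.
Service was by mail, adding 3 days: December 6, 2003 + 3 days = December 9, 2003.
From December 14, 2002 through April 23, 2003 inclusive is 131 days; tolling adds 131 days: December 9, 2003 + 131 days = April 18, 2004.
Tolling adds 6 days: April 18, 2004 + 6 days = April 24, 2004.

April 24, 2004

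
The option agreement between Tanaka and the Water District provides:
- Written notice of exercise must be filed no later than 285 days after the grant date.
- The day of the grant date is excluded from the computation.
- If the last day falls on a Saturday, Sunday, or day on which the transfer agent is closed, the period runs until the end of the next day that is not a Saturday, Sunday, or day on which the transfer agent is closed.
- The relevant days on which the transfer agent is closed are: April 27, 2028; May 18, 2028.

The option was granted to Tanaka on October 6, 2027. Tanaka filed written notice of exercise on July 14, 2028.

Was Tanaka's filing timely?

Yes

285 days after October 6, 2027 is July 17, 2028.
July 17, 2028 is a Monday and not a day on which the transfer agent is closed, so no extension applies.
The deadline is July 17, 2028; the filing on July 14, 2028 is on or before that date.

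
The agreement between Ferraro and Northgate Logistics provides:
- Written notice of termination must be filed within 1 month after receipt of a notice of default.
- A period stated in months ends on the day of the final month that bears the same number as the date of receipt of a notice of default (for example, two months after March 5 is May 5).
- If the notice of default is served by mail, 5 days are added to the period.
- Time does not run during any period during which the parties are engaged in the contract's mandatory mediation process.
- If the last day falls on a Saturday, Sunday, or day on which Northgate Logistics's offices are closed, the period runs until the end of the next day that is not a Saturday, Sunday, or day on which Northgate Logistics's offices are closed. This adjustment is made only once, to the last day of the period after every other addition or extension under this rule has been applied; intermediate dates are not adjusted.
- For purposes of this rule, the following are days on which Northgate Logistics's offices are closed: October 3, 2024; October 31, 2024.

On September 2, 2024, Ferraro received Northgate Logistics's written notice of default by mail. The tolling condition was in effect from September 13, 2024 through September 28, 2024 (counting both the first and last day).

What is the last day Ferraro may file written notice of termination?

October 23, 2024

1 month after September 2, 2024 is October 2, 2024.
Service was by mail, adding 5 days: October 2, 2024 + 5 days = October 7, 2024.
From September 13, 2024 through September 28, 2024 inclusive is 16 days; tolling adds 16 days: October 7, 2024 + 16 days = October 23, 2024.
October 23, 2024 is a Wednesday and not a day on which Northgate Logistics's offices are closed, so no extension applies.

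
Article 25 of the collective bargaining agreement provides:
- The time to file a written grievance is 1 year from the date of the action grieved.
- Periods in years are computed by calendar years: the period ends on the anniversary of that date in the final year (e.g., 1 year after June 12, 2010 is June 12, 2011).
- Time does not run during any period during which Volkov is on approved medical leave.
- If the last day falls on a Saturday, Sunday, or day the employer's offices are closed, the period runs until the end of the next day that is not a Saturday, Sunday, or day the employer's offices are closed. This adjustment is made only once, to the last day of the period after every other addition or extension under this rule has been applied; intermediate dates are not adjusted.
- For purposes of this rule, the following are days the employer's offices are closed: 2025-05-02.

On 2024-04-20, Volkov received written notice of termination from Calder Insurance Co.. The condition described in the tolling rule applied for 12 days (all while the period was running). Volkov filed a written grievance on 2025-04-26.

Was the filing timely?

1 year after 2024-04-20 is April 20, 2025.
Tolling adds 12 days: April 20, 2025 + 12 days = May 2, 2025.
May 2, 2025 is a listed holiday; May 3, 2025 is Saturday; May 4, 2025 is Sunday. The next qualifying day is May 5, 2025.
The deadline is May 5, 2025; the filing on April 26, 2025 is on or before that date.

Yes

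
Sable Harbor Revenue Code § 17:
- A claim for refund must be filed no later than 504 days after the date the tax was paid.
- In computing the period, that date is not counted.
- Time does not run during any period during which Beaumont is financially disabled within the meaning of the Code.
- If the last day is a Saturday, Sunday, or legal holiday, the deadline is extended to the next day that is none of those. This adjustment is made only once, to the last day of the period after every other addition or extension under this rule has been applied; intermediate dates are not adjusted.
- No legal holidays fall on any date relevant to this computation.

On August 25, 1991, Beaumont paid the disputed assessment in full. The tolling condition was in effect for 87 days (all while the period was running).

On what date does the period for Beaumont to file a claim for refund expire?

504 days after August 25, 1991 is January 10, 1993.
Tolling adds 87 days: January 10, 1993 + 87 days = April 7, 1993.
April 7, 1993 is a Wednesday and not a legal holiday, so no extension applies.

April 7, 1993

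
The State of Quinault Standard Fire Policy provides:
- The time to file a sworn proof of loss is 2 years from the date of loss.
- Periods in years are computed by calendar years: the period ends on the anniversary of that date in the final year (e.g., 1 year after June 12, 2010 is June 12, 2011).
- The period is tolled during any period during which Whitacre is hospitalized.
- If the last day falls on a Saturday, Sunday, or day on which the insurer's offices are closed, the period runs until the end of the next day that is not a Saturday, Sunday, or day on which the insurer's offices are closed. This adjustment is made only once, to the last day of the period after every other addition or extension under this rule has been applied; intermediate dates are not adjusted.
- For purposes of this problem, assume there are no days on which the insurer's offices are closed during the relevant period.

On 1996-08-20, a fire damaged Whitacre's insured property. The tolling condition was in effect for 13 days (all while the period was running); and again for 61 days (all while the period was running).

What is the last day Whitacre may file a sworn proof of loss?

2 years after 1996-08-20 is August 20, 1998.
Tolling adds 13 days: August 20, 1998 + 13 days = September 2, 1998.
Tolling adds 61 days: September 2, 1998 + 61 days = November 2, 1998.
November 2, 1998 is a Monday and not a day on which the insurer's offices are closed, so no extension applies.

November 2, 1998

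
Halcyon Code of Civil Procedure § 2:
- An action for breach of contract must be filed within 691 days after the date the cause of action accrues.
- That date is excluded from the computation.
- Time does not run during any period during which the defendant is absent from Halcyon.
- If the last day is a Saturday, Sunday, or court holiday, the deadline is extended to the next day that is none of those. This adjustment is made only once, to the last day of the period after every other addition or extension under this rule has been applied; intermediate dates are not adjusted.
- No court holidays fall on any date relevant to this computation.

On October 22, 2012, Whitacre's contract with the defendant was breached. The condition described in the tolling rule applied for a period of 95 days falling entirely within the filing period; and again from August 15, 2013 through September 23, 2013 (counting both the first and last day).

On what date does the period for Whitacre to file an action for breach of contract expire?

691 days after October 22, 2012 is September 13, 2014.
Tolling adds 95 days: September 13, 2014 + 95 days = December 17, 2014.
From August 15, 2013 through September 23, 2013 inclusive is 40 days; tolling adds 40 days: December 17, 2014 + 40 days = January 26, 2015.
January 26, 2015 is a Monday and not a court holiday, so no extension applies.

January 26, 2015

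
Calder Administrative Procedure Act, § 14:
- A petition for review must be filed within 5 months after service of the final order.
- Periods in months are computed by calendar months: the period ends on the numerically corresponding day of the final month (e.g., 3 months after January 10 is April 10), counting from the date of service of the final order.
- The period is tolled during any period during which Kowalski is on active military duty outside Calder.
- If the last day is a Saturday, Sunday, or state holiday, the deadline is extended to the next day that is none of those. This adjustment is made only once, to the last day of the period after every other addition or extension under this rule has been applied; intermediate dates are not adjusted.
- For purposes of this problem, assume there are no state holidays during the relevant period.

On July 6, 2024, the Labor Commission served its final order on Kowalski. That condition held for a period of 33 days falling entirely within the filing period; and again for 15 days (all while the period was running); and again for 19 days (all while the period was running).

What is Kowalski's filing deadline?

5 months after July 6, 2024 is December 6, 2024.
Tolling adds 33 days: December 6, 2024 + 33 days = January 8, 2025.
Tolling adds 15 days: January 8, 2025 + 15 days = January 23, 2025.
Tolling adds 19 days: January 23, 2025 + 19 days = February 11, 2025.
February 11, 2025 is a Tuesday and not a state holiday, so no extension applies.

February 11, 2025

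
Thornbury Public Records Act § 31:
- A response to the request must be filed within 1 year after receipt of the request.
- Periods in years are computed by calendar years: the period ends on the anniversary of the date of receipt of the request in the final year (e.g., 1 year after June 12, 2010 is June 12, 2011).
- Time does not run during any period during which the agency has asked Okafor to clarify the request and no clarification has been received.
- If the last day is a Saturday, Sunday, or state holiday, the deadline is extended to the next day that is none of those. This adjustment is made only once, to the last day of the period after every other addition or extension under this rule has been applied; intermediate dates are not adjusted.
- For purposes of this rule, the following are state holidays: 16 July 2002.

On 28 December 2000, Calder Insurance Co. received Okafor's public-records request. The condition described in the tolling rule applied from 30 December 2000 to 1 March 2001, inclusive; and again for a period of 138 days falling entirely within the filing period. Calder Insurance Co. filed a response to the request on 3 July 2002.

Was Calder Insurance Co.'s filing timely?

Yes

1 year after 28 December 2000 is December 28, 2001.
From December 30, 2000 through March 1, 2001 inclusive is 62 days; tolling adds 62 days: December 28, 2001 + 62 days = February 28, 2002.
Tolling adds 138 days: February 28, 2002 + 138 days = July 16, 2002.
July 16, 2002 is a listed holiday. The next qualifying day is July 17, 2002.
The deadline is July 17, 2002; the filing on July 3, 2002 is on or before that date.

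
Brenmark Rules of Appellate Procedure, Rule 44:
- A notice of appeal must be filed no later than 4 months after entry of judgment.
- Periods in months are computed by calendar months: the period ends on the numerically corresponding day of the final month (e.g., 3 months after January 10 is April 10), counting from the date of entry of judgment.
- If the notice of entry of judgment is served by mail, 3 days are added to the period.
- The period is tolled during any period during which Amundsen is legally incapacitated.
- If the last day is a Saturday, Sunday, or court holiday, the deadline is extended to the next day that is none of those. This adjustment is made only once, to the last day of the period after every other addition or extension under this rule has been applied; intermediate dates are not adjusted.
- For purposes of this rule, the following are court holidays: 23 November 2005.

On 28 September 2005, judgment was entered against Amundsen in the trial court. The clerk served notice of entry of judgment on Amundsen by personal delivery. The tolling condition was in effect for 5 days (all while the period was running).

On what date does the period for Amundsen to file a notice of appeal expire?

February 2, 2006

4 months after 28 September 2005 is January 28, 2006.
Service was not by mail, so no mail extension applies.
Tolling adds 5 days: January 28, 2006 + 5 days = February 2, 2006.
February 2, 2006 is a Thursday and not a court holiday, so no extension applies.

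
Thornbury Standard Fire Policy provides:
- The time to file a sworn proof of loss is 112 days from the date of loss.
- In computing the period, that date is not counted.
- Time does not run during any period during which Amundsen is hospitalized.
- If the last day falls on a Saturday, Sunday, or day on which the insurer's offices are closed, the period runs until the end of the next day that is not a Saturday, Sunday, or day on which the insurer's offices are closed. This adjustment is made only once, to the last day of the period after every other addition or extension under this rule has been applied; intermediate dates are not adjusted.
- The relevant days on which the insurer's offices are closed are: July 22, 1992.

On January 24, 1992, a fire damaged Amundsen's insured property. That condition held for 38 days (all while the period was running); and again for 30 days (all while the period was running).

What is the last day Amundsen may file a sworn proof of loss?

112 days after January 24, 1992 is May 15, 1992.
Tolling adds 38 days: May 15, 1992 + 38 days = June 22, 1992.
Tolling adds 30 days: June 22, 1992 + 30 days = July 22, 1992.
July 22, 1992 is a listed holiday. The next qualifying day is July 23, 1992.

July 23, 1992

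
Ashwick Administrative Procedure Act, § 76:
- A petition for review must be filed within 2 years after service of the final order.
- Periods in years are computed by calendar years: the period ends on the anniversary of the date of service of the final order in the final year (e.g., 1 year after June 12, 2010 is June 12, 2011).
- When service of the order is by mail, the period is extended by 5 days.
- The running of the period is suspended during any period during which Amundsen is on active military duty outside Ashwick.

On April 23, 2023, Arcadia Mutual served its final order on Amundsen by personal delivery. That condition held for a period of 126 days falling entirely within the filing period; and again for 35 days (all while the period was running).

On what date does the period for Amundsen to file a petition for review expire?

October 1, 2025

2 years after April 23, 2023 is April 23, 2025.
Service was not by mail, so no mail extension applies.
Tolling adds 126 days: April 23, 2025 + 126 days = August 27, 2025.
Tolling adds 35 days: August 27, 2025 + 35 days = October 1, 2025.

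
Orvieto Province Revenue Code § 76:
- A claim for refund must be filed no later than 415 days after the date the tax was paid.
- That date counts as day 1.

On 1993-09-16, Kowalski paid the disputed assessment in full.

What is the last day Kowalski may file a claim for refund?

Counting 1993-09-16 as day 1, day 415 is November 4, 1994.

November 4, 1994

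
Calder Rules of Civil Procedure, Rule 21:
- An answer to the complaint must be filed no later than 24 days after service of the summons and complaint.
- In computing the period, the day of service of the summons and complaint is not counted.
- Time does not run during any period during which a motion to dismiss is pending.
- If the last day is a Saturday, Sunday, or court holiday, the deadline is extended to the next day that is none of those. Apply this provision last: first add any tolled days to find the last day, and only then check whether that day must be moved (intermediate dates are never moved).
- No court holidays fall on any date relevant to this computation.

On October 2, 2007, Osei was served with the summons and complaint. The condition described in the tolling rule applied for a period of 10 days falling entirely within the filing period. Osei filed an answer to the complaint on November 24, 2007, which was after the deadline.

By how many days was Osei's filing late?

24 days after October 2, 2007 is October 26, 2007.
Tolling adds 10 days: October 26, 2007 + 10 days = November 5, 2007.
November 5, 2007 is a Monday and not a court holiday, so no extension applies.
The deadline is November 5, 2007; from November 5, 2007 to November 24, 2007 is 19 days.

19 days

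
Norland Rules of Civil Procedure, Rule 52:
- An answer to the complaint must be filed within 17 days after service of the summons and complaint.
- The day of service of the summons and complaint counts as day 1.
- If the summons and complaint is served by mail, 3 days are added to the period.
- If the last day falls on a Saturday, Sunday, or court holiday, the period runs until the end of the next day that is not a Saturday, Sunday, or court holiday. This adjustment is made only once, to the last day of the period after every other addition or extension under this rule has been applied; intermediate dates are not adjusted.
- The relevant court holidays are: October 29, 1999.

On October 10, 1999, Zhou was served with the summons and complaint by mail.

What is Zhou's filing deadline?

Counting October 10, 1999 as day 1, day 17 is October 26, 1999.
Service was by mail, adding 3 days: October 26, 1999 + 3 days = October 29, 1999.
October 29, 1999 is a listed holiday; October 30, 1999 is Saturday; October 31, 1999 is Sunday. The next qualifying day is November 1, 1999.

November 1, 1999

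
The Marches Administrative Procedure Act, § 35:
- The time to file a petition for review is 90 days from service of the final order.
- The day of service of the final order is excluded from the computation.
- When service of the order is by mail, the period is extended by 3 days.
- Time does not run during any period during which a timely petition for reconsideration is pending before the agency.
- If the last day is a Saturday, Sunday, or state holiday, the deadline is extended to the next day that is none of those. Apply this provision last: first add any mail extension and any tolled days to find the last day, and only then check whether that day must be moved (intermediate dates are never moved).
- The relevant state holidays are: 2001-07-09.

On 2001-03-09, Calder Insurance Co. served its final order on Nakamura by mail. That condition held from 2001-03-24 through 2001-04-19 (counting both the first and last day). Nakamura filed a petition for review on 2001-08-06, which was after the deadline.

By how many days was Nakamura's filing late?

27 days

90 days after 2001-03-09 is June 7, 2001.
Service was by mail, adding 3 days: June 7, 2001 + 3 days = June 10, 2001.
From March 24, 2001 through April 19, 2001 inclusive is 27 days; tolling adds 27 days: June 10, 2001 + 27 days = July 7, 2001.
July 7, 2001 is Saturday; July 8, 2001 is Sunday; July 9, 2001 is a listed holiday. The next qualifying day is July 10, 2001.
The deadline is July 10, 2001; from July 10, 2001 to August 6, 2001 is 27 days.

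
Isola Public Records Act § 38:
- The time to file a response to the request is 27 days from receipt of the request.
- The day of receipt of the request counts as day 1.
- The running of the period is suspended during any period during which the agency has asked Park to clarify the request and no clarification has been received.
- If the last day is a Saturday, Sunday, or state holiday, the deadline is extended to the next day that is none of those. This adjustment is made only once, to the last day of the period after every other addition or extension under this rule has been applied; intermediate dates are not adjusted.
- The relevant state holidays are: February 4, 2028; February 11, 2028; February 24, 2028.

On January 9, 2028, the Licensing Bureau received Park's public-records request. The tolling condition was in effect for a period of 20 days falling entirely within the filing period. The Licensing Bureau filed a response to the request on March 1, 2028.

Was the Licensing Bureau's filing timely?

Counting January 9, 2028 as day 1, day 27 is February 4, 2028.
Tolling adds 20 days: February 4, 2028 + 20 days = February 24, 2028.
February 24, 2028 is a listed holiday. The next qualifying day is February 25, 2028.
The deadline is February 25, 2028; the filing on March 1, 2028 is after that date.

No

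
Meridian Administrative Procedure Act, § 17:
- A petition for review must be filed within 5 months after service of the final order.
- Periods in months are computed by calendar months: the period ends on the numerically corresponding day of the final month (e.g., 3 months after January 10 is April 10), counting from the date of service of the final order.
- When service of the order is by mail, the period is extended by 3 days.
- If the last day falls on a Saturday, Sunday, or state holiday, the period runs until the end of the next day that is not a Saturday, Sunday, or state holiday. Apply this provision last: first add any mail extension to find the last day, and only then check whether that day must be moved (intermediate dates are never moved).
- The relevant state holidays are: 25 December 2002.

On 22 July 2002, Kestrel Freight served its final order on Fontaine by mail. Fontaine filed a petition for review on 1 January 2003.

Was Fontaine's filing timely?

No

5 months after 22 July 2002 is December 22, 2002.
Service was by mail, adding 3 days: December 22, 2002 + 3 days = December 25, 2002.
December 25, 2002 is a listed holiday. The next qualifying day is December 26, 2002.
The deadline is December 26, 2002; the filing on January 1, 2003 is after that date.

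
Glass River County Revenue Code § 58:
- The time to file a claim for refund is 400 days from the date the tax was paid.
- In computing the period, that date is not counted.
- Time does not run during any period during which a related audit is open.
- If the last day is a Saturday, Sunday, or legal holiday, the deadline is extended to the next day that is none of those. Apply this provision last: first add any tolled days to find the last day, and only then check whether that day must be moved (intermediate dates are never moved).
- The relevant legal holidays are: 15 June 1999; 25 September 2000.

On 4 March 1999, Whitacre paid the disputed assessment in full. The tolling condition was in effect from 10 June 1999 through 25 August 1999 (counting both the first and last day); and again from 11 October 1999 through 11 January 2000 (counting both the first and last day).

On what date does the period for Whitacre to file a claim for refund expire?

September 26, 2000

400 days after 4 March 1999 is April 7, 2000.
From June 10, 1999 through August 25, 1999 inclusive is 77 days; tolling adds 77 days: April 7, 2000 + 77 days = June 23, 2000.
From October 11, 1999 through January 11, 2000 inclusive is 93 days; tolling adds 93 days: June 23, 2000 + 93 days = September 24, 2000.
September 24, 2000 is Sunday; September 25, 2000 is a listed holiday. The next qualifying day is September 26, 2000.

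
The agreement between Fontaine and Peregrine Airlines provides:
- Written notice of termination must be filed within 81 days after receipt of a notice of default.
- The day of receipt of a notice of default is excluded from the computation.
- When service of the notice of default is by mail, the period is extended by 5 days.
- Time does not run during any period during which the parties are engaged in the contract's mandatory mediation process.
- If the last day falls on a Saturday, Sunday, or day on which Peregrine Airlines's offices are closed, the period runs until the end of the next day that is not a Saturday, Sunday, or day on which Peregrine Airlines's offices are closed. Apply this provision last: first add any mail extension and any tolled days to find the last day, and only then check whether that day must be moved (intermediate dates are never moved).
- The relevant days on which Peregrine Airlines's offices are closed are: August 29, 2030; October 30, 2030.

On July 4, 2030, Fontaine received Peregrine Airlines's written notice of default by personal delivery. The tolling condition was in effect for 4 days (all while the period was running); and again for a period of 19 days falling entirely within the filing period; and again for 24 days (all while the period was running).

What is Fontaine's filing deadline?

November 11, 2030

81 days after July 4, 2030 is September 23, 2030.
Service was not by mail, so no mail extension applies.
Tolling adds 4 days: September 23, 2030 + 4 days = September 27, 2030.
Tolling adds 19 days: September 27, 2030 + 19 days = October 16, 2030.
Tolling adds 24 days: October 16, 2030 + 24 days = November 9, 2030.
November 9, 2030 is Saturday; November 10, 2030 is Sunday. The next qualifying day is November 11, 2030.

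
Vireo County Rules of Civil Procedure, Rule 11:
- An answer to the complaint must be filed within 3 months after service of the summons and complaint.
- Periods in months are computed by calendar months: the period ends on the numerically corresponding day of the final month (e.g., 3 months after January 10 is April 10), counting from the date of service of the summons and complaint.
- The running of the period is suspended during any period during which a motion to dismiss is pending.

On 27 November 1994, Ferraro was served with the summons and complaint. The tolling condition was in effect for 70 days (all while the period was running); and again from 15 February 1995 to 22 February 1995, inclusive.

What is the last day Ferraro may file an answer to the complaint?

May 16, 1995

3 months after 27 November 1994 is February 27, 1995.
Tolling adds 70 days: February 27, 1995 + 70 days = May 8, 1995.
From February 15, 1995 through February 22, 1995 inclusive is 8 days; tolling adds 8 days: May 8, 1995 + 8 days = May 16, 1995.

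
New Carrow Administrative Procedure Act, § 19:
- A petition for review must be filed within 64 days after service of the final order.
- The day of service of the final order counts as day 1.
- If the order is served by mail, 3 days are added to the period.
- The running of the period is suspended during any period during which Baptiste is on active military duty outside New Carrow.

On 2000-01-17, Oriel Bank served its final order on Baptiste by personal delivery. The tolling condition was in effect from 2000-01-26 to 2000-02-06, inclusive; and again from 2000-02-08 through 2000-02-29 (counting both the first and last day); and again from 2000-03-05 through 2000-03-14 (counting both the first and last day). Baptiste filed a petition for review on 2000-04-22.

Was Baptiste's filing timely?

Counting 2000-01-17 as day 1, day 64 is March 20, 2000.
Service was not by mail, so no mail extension applies.
From January 26, 2000 through February 6, 2000 inclusive is 12 days; tolling adds 12 days: March 20, 2000 + 12 days = April 1, 2000.
From February 8, 2000 through February 29, 2000 inclusive is 22 days; tolling adds 22 days: April 1, 2000 + 22 days = April 23, 2000.
From March 5, 2000 through March 14, 2000 inclusive is 10 days; tolling adds 10 days: April 23, 2000 + 10 days = May 3, 2000.
The deadline is May 3, 2000; the filing on April 22, 2000 is on or before that date.

Yes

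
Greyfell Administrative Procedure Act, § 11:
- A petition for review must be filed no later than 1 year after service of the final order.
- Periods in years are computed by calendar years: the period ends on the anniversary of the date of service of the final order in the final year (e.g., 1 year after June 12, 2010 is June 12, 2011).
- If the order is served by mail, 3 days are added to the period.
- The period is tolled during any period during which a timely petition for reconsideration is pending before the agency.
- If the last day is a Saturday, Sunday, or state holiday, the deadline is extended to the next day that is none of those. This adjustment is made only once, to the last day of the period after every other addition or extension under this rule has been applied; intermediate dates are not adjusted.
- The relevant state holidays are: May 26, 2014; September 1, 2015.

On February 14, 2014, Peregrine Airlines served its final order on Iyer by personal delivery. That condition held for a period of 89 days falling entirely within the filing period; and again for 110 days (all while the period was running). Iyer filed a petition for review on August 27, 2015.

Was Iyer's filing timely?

Yes

1 year after February 14, 2014 is February 14, 2015.
Service was not by mail, so no mail extension applies.
Tolling adds 89 days: February 14, 2015 + 89 days = May 14, 2015.
Tolling adds 110 days: May 14, 2015 + 110 days = September 1, 2015.
September 1, 2015 is a listed holiday. The next qualifying day is September 2, 2015.
The deadline is September 2, 2015; the filing on August 27, 2015 is on or before that date.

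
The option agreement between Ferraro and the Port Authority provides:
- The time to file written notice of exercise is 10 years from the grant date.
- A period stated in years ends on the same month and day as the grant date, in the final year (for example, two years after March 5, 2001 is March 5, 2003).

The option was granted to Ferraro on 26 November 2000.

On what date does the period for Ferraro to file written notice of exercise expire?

November 26, 2010

10 years after 26 November 2000 is November 26, 2010.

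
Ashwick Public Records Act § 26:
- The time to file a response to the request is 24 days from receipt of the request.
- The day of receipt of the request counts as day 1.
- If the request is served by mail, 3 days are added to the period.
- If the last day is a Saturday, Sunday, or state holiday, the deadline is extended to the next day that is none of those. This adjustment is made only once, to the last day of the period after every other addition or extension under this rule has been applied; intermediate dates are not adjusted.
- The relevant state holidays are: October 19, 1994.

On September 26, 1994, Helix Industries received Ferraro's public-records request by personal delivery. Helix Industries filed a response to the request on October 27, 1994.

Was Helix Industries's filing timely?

No

Counting September 26, 1994 as day 1, day 24 is October 19, 1994.
Service was not by mail, so no mail extension applies.
October 19, 1994 is a listed holiday. The next qualifying day is October 20, 1994.
The deadline is October 20, 1994; the filing on October 27, 1994 is after that date.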